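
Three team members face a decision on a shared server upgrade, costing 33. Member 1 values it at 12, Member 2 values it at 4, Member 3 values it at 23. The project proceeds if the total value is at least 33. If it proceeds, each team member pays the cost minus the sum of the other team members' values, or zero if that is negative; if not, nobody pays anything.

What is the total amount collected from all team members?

23

Total value 39 ≥ cost 33, so it is built.
Member 1: others sum to 27; max(0, 33 - 27) = 6.
Member 2: others sum to 35; max(0, 33 - 35) = 0.
Member 3: others sum to 16; max(0, 33 - 16) = 17.
Total collected = 6 + 0 + 17 = 23.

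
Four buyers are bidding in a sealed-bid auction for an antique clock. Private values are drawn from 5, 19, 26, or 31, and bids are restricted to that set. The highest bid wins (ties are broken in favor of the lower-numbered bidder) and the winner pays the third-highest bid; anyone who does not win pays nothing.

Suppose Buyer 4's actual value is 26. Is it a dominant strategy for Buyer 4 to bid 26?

Consider the case where Buyer 1 bids 5, Buyer 2 bids 5 and Buyer 3 bids 26.
Truthful bid 26: loses, pays 0, utility 0.
Bid 31 instead: wins, pays 5, utility 26 - 5 = 21.
Since 21 > 0, bidding 31 is strictly better here, so truthful bidding is not dominant.

No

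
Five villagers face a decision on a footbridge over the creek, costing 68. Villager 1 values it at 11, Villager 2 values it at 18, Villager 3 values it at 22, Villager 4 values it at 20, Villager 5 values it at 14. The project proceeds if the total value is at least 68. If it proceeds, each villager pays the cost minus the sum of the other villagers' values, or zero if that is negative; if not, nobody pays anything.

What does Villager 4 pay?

3

Total value 85 ≥ cost 68, so the project is built.
The other villagers' values sum to 65.
Cost minus that sum is 68 - 65 = 3.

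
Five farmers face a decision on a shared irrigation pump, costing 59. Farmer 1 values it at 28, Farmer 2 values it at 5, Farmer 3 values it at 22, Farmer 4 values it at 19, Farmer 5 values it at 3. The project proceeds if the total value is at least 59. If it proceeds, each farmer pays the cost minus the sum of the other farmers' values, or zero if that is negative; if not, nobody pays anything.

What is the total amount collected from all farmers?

Total value 77 ≥ cost 59, so it is built.
Farmer 1: others sum to 49; max(0, 59 - 49) = 10.
Farmer 2: others sum to 72; max(0, 59 - 72) = 0.
Farmer 3: others sum to 55; max(0, 59 - 55) = 4.
Farmer 4: others sum to 58; max(0, 59 - 58) = 1.
Farmer 5: others sum to 74; max(0, 59 - 74) = 0.
Total collected = 10 + 0 + 4 + 1 + 0 = 15.

15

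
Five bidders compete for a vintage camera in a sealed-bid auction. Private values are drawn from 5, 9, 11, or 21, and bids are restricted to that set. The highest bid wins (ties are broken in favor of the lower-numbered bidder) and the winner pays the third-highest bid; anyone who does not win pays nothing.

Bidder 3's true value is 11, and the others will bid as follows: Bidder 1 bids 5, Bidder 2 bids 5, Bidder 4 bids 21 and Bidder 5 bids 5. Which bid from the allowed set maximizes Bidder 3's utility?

Bid 5: loses, pays 0, utility 0.
Bid 9: loses, pays 0, utility 0.
Bid 11: loses, pays 0, utility 0.
Bid 21: wins, pays 5, utility 11 - 5 = 6.
The best choice is 21 with utility 6.

21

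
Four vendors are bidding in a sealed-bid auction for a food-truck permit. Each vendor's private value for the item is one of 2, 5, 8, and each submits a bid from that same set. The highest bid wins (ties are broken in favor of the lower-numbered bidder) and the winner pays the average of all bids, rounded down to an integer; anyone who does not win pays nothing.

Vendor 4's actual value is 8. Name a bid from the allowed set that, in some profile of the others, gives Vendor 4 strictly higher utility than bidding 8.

5

Suppose Vendor 1 bids 2, Vendor 2 bids 2 and Vendor 3 bids 2.
Bid 8: wins, pays 3, utility 8 - 3 = 5.
Bid 5: wins, pays 2, utility 8 - 2 = 6.
So bidding 5 beats truth here (6 > 5).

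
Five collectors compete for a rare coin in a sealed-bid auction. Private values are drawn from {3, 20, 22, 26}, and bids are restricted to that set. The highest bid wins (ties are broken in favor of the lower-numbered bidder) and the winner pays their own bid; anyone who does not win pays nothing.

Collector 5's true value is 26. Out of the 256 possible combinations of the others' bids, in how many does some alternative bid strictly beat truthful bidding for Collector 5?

Others bid (3, 3, 3, 3): truth gives 0; bid 20 gives 6 > 0. Violating.
Others bid (3, 3, 3, 20): truth gives 0; bid 22 gives 4 > 0. Violating.
Others bid (3, 3, 20, 3): truth gives 0; bid 22 gives 4 > 0. Violating.
Others bid (3, 3, 20, 20): truth gives 0; bid 22 gives 4 > 0. Violating.
Others bid (3, 3, 3, 22): truth gives 0; no alternative beats it.
Others bid (3, 3, 3, 26): truth gives 0; no alternative beats it.
(Checking all 256 profiles: 16 have a profitable deviation, 240 do not.)

16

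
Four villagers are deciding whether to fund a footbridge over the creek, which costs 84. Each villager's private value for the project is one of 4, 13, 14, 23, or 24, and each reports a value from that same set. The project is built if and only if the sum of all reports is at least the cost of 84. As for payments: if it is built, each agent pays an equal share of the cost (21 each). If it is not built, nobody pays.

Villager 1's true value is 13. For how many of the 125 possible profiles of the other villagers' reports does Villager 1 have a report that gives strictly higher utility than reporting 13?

Others report (23, 24, 24): truth gives -8; report 4 gives 0 > -8. Violating.
Others report (24, 23, 24): truth gives -8; report 4 gives 0 > -8. Violating.
Others report (24, 24, 23): truth gives -8; report 4 gives 0 > -8. Violating.
Others report (24, 24, 24): truth gives -8; report 4 gives 0 > -8. Violating.
Others report (4, 4, 4): truth gives 0; no alternative beats it.
Others report (4, 4, 13): truth gives 0; no alternative beats it.
(Checking all 125 profiles: 4 have a profitable deviation, 121 do not.)

4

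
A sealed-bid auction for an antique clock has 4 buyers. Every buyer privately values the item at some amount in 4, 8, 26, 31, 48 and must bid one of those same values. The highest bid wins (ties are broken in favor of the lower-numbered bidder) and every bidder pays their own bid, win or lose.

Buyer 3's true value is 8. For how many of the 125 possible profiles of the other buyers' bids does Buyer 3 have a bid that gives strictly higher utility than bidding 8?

Others bid (4, 4, 26): truth gives -8; bid 4 gives -4 > -8. Violating.
Others bid (4, 4, 31): truth gives -8; bid 4 gives -4 > -8. Violating.
Others bid (4, 4, 48): truth gives -8; bid 4 gives -4 > -8. Violating.
Others bid (4, 8, 4): truth gives -8; bid 4 gives -4 > -8. Violating.
Others bid (4, 4, 4): truth gives 0; no alternative beats it.
Others bid (4, 4, 8): truth gives 0; no alternative beats it.
(Checking all 125 profiles: 123 have a profitable deviation, 2 do not.)

123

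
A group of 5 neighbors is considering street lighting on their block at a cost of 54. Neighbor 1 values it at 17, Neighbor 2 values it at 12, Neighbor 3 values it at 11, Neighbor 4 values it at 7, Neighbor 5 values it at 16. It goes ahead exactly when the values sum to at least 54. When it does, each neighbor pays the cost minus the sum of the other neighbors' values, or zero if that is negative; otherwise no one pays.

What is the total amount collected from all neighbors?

20

Total value 63 ≥ cost 54, so it is built.
Neighbor 1: others sum to 46; max(0, 54 - 46) = 8.
Neighbor 2: others sum to 51; max(0, 54 - 51) = 3.
Neighbor 3: others sum to 52; max(0, 54 - 52) = 2.
Neighbor 4: others sum to 56; max(0, 54 - 56) = 0.
Neighbor 5: others sum to 47; max(0, 54 - 47) = 7.
Total collected = 8 + 3 + 2 + 0 + 7 = 20.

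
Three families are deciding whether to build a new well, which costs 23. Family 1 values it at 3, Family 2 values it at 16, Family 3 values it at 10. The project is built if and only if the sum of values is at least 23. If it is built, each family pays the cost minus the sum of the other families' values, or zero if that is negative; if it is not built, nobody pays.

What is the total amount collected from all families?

Total value 29 ≥ cost 23, so it is built.
Family 1: others sum to 26; max(0, 23 - 26) = 0.
Family 2: others sum to 13; max(0, 23 - 13) = 10.
Family 3: others sum to 19; max(0, 23 - 19) = 4.
Total collected = 0 + 10 + 4 = 14.

14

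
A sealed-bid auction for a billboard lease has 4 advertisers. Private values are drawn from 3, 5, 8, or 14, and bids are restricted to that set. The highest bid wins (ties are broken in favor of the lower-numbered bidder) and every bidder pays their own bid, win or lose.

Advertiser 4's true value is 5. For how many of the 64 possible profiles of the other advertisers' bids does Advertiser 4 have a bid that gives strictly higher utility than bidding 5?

63

Others bid (3, 3, 5): truth gives -5; bid 3 gives -3 > -5. Violating.
Others bid (3, 3, 8): truth gives -5; bid 3 gives -3 > -5. Violating.
Others bid (3, 3, 14): truth gives -5; bid 3 gives -3 > -5. Violating.
Others bid (3, 5, 3): truth gives -5; bid 3 gives -3 > -5. Violating.
Others bid (3, 3, 3): truth gives 0; no alternative beats it.
(Checking all 64 profiles: 63 have a profitable deviation, 1 does not.)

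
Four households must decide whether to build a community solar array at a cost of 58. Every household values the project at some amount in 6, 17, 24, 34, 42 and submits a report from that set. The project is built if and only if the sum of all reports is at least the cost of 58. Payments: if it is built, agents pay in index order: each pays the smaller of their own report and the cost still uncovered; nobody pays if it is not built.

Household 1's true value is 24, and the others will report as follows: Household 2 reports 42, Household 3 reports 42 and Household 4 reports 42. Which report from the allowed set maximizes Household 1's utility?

Report 6: project built, pays 6, utility 24 - 6 = 18.
Report 17: project built, pays 17, utility 24 - 17 = 7.
Report 24: project built, pays 24, utility 24 - 24 = 0.
Report 34: project built, pays 34, utility 24 - 34 = -10.
Report 42: project built, pays 42, utility 24 - 42 = -18.
The best choice is 6 with utility 18.

6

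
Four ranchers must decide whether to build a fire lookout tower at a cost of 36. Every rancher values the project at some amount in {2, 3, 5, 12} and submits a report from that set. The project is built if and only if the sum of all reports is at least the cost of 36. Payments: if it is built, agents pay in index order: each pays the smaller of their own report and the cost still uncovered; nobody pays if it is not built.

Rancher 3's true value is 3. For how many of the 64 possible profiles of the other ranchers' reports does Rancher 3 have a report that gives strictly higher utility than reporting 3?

Others report (12, 12, 12): truth gives 0; report 2 gives 1 > 0. Violating.
Others report (2, 2, 2): truth gives 0; no alternative beats it.
Others report (2, 2, 3): truth gives 0; no alternative beats it.
(Checking all 64 profiles: 1 has a profitable deviation, 63 do not.)

1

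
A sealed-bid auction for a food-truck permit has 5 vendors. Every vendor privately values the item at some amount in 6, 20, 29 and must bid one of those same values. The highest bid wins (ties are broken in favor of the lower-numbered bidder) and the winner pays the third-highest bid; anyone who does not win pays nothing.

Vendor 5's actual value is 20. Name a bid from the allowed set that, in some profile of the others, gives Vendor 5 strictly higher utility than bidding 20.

Suppose Vendor 1 bids 6, Vendor 2 bids 6, Vendor 3 bids 6 and Vendor 4 bids 20.
Bid 20: loses, pays 0, utility 0.
Bid 29: wins, pays 6, utility 20 - 6 = 14.
So bidding 29 beats truth here (14 > 0).

29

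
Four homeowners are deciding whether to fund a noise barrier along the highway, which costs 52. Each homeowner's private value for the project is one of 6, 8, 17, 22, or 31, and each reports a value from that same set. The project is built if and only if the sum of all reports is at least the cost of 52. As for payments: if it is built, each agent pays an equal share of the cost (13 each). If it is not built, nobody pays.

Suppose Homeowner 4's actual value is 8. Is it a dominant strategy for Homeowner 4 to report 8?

Consider the case where Homeowner 1 reports 6, Homeowner 2 reports 8 and Homeowner 3 reports 31.
Truthful report 8: project built, pays 13, utility 8 - 13 = -5.
Report 6 instead: project not built, utility 0.
Since 0 > -5, reporting 6 is strictly better here, so truthful reporting is not dominant.

No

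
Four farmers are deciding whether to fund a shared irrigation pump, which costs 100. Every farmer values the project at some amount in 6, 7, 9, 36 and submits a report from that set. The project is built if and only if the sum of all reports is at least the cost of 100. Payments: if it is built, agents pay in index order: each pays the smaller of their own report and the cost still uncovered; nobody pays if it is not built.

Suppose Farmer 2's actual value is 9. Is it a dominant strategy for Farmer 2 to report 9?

Consider the case where Farmer 1 reports 36, Farmer 3 reports 36 and Farmer 4 reports 36.
Truthful report 9: project built, pays 9, utility 9 - 9 = 0.
Report 6 instead: project built, pays 6, utility 9 - 6 = 3.
Since 3 > 0, reporting 6 is strictly better here, so truthful reporting is not dominant.

No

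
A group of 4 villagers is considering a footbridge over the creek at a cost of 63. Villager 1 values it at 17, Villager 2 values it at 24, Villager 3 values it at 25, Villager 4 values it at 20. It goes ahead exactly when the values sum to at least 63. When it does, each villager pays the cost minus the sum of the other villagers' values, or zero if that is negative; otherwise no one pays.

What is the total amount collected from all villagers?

3

Total value 86 ≥ cost 63, so it is built.
Villager 1: others sum to 69; max(0, 63 - 69) = 0.
Villager 2: others sum to 62; max(0, 63 - 62) = 1.
Villager 3: others sum to 61; max(0, 63 - 61) = 2.
Villager 4: others sum to 66; max(0, 63 - 66) = 0.
Total collected = 0 + 1 + 2 + 0 = 3.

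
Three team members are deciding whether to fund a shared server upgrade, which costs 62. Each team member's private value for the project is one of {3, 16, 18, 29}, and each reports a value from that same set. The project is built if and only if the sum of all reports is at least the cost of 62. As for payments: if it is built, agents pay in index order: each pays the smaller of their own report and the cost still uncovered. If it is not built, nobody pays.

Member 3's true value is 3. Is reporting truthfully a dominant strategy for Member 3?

Yes

Check each profile of the others' reports and compare truth against every alternative report.
Others report (18, 29): truth gives 0, best alternative gives -12.
Others report (29, 18): truth gives 0, best alternative gives -12.
Others report (29, 29): truth gives 0, best alternative gives -1.
Others report (3, 3): truth gives 0, best alternative gives 0.
Others report (3, 16): truth gives 0, best alternative gives 0.
Others report (3, 18): truth gives 0, best alternative gives 0.
(Remaining 10 profiles checked similarly; truth is weakly best in each.)
In every case the truthful report is at least as good as any alternative, so it is a dominant strategy.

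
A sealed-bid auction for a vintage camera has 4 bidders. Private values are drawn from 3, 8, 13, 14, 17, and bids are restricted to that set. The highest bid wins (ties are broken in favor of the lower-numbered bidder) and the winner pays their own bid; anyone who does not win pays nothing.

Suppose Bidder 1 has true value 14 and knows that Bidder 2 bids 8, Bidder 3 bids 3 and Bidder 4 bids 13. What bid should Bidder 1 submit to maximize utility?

13

Bid 3: loses, pays 0, utility 0.
Bid 8: loses, pays 0, utility 0.
Bid 13: wins, pays 13, utility 14 - 13 = 1.
Bid 14: wins, pays 14, utility 14 - 14 = 0.
Bid 17: wins, pays 17, utility 14 - 17 = -3.
The best choice is 13 with utility 1.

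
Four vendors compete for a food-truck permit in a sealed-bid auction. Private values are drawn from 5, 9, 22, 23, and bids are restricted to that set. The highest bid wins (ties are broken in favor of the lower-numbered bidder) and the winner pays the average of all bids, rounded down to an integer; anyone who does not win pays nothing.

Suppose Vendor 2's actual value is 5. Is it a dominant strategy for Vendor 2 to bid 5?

Check each profile of the others' bids and compare truth against every alternative bid.
Others bid (5, 9, 9): truth gives 0, best alternative gives -3.
Others bid (5, 5, 9): truth gives 0, best alternative gives -2.
Others bid (5, 9, 5): truth gives 0, best alternative gives -2.
Others bid (5, 5, 5): truth gives 0, best alternative gives -1.
Others bid (5, 5, 22): truth gives 0, best alternative gives 0.
Others bid (5, 5, 23): truth gives 0, best alternative gives 0.
(Remaining 58 profiles checked similarly; truth is weakly best in each.)
In every case the truthful bid is at least as good as any alternative, so it is a dominant strategy.

Yes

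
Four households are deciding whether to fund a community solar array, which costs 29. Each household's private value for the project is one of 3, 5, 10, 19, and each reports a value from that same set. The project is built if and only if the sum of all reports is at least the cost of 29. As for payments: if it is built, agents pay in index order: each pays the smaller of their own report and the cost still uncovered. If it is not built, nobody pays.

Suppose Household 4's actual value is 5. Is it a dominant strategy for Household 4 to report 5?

Check each profile of the others' reports and compare truth against every alternative report.
Others report (3, 10, 19): truth gives 5, best alternative gives 5.
Others report (3, 19, 10): truth gives 5, best alternative gives 5.
Others report (3, 19, 19): truth gives 5, best alternative gives 5.
Others report (5, 5, 19): truth gives 5, best alternative gives 5.
Others report (5, 10, 19): truth gives 5, best alternative gives 5.
Others report (5, 19, 5): truth gives 5, best alternative gives 5.
(Remaining 58 profiles checked similarly; truth is weakly best in each.)
In every case the truthful report is at least as good as any alternative, so it is a dominant strategy.

Yes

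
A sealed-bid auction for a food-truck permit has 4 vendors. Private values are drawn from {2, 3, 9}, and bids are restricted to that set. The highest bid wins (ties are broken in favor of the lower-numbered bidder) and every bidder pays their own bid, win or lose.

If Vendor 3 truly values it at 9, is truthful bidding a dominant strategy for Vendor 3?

Consider the case where Vendor 1 bids 2, Vendor 2 bids 2 and Vendor 4 bids 2.
Truthful bid 9: wins, pays 9, utility 9 - 9 = 0.
Bid 3 instead: wins, pays 3, utility 9 - 3 = 6.
Since 6 > 0, bidding 3 is strictly better here, so truthful bidding is not dominant.

No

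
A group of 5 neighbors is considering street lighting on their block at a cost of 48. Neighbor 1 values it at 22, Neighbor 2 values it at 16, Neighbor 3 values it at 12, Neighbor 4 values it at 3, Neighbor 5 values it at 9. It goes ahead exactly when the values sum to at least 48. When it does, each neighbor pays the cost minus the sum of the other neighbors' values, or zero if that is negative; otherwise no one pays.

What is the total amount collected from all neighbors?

Total value 62 ≥ cost 48, so it is built.
Neighbor 1: others sum to 40; max(0, 48 - 40) = 8.
Neighbor 2: others sum to 46; max(0, 48 - 46) = 2.
Neighbor 3: others sum to 50; max(0, 48 - 50) = 0.
Neighbor 4: others sum to 59; max(0, 48 - 59) = 0.
Neighbor 5: others sum to 53; max(0, 48 - 53) = 0.
Total collected = 8 + 2 + 0 + 0 + 0 = 10.

10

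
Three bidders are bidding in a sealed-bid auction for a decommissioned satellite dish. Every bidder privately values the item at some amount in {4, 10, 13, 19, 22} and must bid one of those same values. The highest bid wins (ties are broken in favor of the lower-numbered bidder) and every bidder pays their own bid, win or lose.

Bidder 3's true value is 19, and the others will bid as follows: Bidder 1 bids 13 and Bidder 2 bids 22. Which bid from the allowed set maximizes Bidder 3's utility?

4

Bid 4: loses but pays 4, utility -4.
Bid 10: loses but pays 10, utility -10.
Bid 13: loses but pays 13, utility -13.
Bid 19: loses but pays 19, utility -19.
Bid 22: loses but pays 22, utility -22.
The best choice is 4 with utility -4.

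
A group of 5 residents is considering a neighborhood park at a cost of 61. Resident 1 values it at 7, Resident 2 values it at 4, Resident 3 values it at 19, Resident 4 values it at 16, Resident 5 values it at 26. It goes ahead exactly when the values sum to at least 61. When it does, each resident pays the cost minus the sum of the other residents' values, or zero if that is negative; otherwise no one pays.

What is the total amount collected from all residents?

28

Total value 72 ≥ cost 61, so it is built.
Resident 1: others sum to 65; max(0, 61 - 65) = 0.
Resident 2: others sum to 68; max(0, 61 - 68) = 0.
Resident 3: others sum to 53; max(0, 61 - 53) = 8.
Resident 4: others sum to 56; max(0, 61 - 56) = 5.
Resident 5: others sum to 46; max(0, 61 - 46) = 15.
Total collected = 0 + 0 + 8 + 5 + 15 = 28.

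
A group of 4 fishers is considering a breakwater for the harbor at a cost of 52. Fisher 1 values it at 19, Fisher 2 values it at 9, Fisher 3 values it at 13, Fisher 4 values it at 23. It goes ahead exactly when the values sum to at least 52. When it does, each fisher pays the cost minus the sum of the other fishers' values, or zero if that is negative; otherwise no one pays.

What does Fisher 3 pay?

Total value 64 ≥ cost 52, so the project is built.
The other fishers' values sum to 51.
Cost minus that sum is 52 - 51 = 1.

1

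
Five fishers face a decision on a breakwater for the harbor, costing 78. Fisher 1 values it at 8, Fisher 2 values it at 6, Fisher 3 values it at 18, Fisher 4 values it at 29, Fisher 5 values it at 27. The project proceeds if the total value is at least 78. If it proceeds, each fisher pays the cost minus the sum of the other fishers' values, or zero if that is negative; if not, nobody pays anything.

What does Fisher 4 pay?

19

Total value 88 ≥ cost 78, so the project is built.
The other fishers' values sum to 59.
Cost minus that sum is 78 - 59 = 19.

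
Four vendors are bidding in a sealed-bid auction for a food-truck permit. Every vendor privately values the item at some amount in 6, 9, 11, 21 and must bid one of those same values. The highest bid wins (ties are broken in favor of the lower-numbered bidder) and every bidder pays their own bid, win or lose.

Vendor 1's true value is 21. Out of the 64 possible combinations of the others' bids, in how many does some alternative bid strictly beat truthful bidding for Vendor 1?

27

Others bid (6, 6, 6): truth gives 0; bid 6 gives 15 > 0. Violating.
Others bid (6, 6, 9): truth gives 0; bid 9 gives 12 > 0. Violating.
Others bid (6, 6, 11): truth gives 0; bid 11 gives 10 > 0. Violating.
Others bid (6, 9, 6): truth gives 0; bid 9 gives 12 > 0. Violating.
Others bid (6, 6, 21): truth gives 0; no alternative beats it.
Others bid (6, 9, 21): truth gives 0; no alternative beats it.
(Checking all 64 profiles: 27 have a profitable deviation, 37 do not.)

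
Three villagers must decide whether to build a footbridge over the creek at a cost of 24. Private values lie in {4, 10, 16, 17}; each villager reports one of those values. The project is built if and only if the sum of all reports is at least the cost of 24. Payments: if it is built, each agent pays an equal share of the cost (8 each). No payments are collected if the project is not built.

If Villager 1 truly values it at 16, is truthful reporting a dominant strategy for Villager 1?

Check each profile of the others' reports and compare truth against every alternative report.
Others report (4, 4): truth gives 8, best alternative gives 8.
Others report (4, 10): truth gives 8, best alternative gives 8.
Others report (4, 16): truth gives 8, best alternative gives 8.
Others report (4, 17): truth gives 8, best alternative gives 8.
Others report (10, 4): truth gives 8, best alternative gives 8.
Others report (10, 10): truth gives 8, best alternative gives 8.
(Remaining 10 profiles checked similarly; truth is weakly best in each.)
In every case the truthful report is at least as good as any alternative, so it is a dominant strategy.

Yes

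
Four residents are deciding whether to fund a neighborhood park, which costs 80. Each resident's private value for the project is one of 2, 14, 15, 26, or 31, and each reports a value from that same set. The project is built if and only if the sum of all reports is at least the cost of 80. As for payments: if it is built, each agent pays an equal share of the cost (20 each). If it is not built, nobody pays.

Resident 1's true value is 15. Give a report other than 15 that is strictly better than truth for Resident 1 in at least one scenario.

2

Suppose Resident 2 reports 14, Resident 3 reports 26 and Resident 4 reports 26.
Report 15: project built, pays 20, utility 15 - 20 = -5.
Report 2: project not built, utility 0.
So reporting 2 beats truth here (0 > -5).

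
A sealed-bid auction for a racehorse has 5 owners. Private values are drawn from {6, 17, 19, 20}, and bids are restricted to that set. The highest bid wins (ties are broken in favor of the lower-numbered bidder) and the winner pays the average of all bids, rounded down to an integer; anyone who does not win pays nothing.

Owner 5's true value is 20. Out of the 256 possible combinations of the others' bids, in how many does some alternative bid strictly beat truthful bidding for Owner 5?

4

Others bid (6, 6, 6, 17): truth gives 9; bid 19 gives 10 > 9. Violating.
Others bid (6, 6, 17, 6): truth gives 9; bid 19 gives 10 > 9. Violating.
Others bid (6, 17, 6, 6): truth gives 9; bid 19 gives 10 > 9. Violating.
Others bid (17, 6, 6, 6): truth gives 9; bid 19 gives 10 > 9. Violating.
Others bid (6, 6, 6, 6): truth gives 12; no alternative beats it.
Others bid (6, 6, 6, 19): truth gives 9; no alternative beats it.
(Checking all 256 profiles: 4 have a profitable deviation, 252 do not.)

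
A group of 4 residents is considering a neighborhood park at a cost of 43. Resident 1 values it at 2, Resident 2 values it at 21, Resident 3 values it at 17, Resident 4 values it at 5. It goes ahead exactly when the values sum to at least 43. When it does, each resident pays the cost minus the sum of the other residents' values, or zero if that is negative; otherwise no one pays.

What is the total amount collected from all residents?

Total value 45 ≥ cost 43, so it is built.
Resident 1: others sum to 43; max(0, 43 - 43) = 0.
Resident 2: others sum to 24; max(0, 43 - 24) = 19.
Resident 3: others sum to 28; max(0, 43 - 28) = 15.
Resident 4: others sum to 40; max(0, 43 - 40) = 3.
Total collected = 0 + 19 + 15 + 3 = 37.

37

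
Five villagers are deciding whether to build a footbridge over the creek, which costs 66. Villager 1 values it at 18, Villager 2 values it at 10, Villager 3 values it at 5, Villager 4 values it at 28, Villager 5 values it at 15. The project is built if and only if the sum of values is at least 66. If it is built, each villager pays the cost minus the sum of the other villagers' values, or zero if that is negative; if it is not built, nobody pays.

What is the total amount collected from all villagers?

31

Total value 76 ≥ cost 66, so it is built.
Villager 1: others sum to 58; max(0, 66 - 58) = 8.
Villager 2: others sum to 66; max(0, 66 - 66) = 0.
Villager 3: others sum to 71; max(0, 66 - 71) = 0.
Villager 4: others sum to 48; max(0, 66 - 48) = 18.
Villager 5: others sum to 61; max(0, 66 - 61) = 5.
Total collected = 8 + 0 + 0 + 18 + 5 = 31.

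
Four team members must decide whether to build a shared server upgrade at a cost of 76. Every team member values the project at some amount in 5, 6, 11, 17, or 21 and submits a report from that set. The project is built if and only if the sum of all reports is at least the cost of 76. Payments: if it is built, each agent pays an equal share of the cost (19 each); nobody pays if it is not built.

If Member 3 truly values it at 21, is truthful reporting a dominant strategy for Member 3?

Check each profile of the others' reports and compare truth against every alternative report.
Others report (17, 17, 21): truth gives 2, best alternative gives 0.
Others report (17, 21, 17): truth gives 2, best alternative gives 0.
Others report (21, 17, 17): truth gives 2, best alternative gives 0.
Others report (17, 21, 21): truth gives 2, best alternative gives 2.
Others report (21, 17, 21): truth gives 2, best alternative gives 2.
Others report (21, 21, 17): truth gives 2, best alternative gives 2.
(Remaining 119 profiles checked similarly; truth is weakly best in each.)
In every case the truthful report is at least as good as any alternative, so it is a dominant strategy.

Yes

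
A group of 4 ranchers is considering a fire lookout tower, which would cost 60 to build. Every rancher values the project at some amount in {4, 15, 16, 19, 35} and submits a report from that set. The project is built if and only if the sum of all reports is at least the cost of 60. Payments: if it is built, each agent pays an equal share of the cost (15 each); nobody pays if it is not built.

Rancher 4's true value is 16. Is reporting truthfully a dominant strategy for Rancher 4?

Consider the case where Rancher 1 reports 4, Rancher 2 reports 4 and Rancher 3 reports 19.
Truthful report 16: project not built, utility 0.
Report 35 instead: project built, pays 15, utility 16 - 15 = 1.
Since 1 > 0, reporting 35 is strictly better here, so truthful reporting is not dominant.

No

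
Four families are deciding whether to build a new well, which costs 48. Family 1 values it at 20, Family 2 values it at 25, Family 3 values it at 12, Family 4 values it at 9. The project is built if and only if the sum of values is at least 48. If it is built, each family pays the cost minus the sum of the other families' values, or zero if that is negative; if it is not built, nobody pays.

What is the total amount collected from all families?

9

Total value 66 ≥ cost 48, so it is built.
Family 1: others sum to 46; max(0, 48 - 46) = 2.
Family 2: others sum to 41; max(0, 48 - 41) = 7.
Family 3: others sum to 54; max(0, 48 - 54) = 0.
Family 4: others sum to 57; max(0, 48 - 57) = 0.
Total collected = 2 + 7 + 0 + 0 = 9.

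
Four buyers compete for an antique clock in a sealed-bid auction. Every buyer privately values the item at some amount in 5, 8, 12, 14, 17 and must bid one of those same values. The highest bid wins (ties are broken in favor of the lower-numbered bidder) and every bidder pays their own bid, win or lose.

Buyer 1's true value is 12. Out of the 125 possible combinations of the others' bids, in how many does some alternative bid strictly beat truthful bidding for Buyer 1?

Others bid (5, 5, 5): truth gives 0; bid 5 gives 7 > 0. Violating.
Others bid (5, 5, 8): truth gives 0; bid 8 gives 4 > 0. Violating.
Others bid (5, 5, 14): truth gives -12; bid 14 gives -2 > -12. Violating.
Others bid (5, 5, 17): truth gives -12; bid 5 gives -5 > -12. Violating.
Others bid (5, 5, 12): truth gives 0; no alternative beats it.
Others bid (5, 8, 12): truth gives 0; no alternative beats it.
(Checking all 125 profiles: 106 have a profitable deviation, 19 do not.)

106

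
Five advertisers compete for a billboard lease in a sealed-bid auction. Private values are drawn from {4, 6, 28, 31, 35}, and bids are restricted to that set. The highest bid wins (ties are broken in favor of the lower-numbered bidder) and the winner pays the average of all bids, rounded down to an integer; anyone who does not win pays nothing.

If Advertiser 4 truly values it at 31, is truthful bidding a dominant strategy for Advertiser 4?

Consider the case where Advertiser 1 bids 4, Advertiser 2 bids 4, Advertiser 3 bids 4 and Advertiser 5 bids 4.
Truthful bid 31: wins, pays 9, utility 31 - 9 = 22.
Bid 6 instead: wins, pays 4, utility 31 - 4 = 27.
Since 27 > 22, bidding 6 is strictly better here, so truthful bidding is not dominant.

No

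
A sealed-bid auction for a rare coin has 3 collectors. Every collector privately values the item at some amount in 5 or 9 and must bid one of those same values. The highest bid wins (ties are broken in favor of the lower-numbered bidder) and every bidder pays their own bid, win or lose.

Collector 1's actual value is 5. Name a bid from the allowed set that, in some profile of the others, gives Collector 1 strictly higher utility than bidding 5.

9

Suppose Collector 2 bids 5 and Collector 3 bids 9.
Bid 5: loses but pays 5, utility -5.
Bid 9: wins, pays 9, utility 5 - 9 = -4.
So bidding 9 beats truth here (-4 > -5).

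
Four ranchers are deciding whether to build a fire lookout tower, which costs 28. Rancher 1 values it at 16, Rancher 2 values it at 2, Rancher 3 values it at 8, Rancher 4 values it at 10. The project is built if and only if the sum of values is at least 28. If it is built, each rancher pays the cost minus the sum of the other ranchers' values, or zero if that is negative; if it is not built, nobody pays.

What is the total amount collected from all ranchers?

Total value 36 ≥ cost 28, so it is built.
Rancher 1: others sum to 20; max(0, 28 - 20) = 8.
Rancher 2: others sum to 34; max(0, 28 - 34) = 0.
Rancher 3: others sum to 28; max(0, 28 - 28) = 0.
Rancher 4: others sum to 26; max(0, 28 - 26) = 2.
Total collected = 8 + 0 + 0 + 2 = 10.

10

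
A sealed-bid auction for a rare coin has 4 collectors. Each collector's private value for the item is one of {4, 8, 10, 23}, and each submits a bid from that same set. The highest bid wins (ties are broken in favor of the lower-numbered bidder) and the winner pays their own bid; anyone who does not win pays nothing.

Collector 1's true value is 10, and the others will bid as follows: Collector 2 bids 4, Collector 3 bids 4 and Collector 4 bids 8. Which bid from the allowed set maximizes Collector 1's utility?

Bid 4: loses, pays 0, utility 0.
Bid 8: wins, pays 8, utility 10 - 8 = 2.
Bid 10: wins, pays 10, utility 10 - 10 = 0.
Bid 23: wins, pays 23, utility 10 - 23 = -13.
The best choice is 8 with utility 2.

8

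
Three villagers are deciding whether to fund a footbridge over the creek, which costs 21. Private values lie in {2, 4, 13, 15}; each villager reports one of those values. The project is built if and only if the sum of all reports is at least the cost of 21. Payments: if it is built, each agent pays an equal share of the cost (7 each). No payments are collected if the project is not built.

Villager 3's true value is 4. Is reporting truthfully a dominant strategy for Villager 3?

Consider the case where Villager 1 reports 2 and Villager 2 reports 15.
Truthful report 4: project built, pays 7, utility 4 - 7 = -3.
Report 2 instead: project not built, utility 0.
Since 0 > -3, reporting 2 is strictly better here, so truthful reporting is not dominant.

No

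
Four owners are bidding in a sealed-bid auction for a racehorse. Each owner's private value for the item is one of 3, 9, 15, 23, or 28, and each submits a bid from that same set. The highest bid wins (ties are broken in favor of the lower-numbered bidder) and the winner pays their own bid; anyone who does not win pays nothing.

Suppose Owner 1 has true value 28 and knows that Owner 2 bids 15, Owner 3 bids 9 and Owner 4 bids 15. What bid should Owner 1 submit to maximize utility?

Bid 3: loses, pays 0, utility 0.
Bid 9: loses, pays 0, utility 0.
Bid 15: wins, pays 15, utility 28 - 15 = 13.
Bid 23: wins, pays 23, utility 28 - 23 = 5.
Bid 28: wins, pays 28, utility 28 - 28 = 0.
The best choice is 15 with utility 13.

15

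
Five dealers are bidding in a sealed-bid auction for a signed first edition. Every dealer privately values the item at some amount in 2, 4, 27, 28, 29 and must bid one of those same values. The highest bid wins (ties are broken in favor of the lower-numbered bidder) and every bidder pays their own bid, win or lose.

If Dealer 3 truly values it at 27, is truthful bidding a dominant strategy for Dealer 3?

Consider the case where Dealer 1 bids 2, Dealer 2 bids 2, Dealer 4 bids 2 and Dealer 5 bids 2.
Truthful bid 27: wins, pays 27, utility 27 - 27 = 0.
Bid 4 instead: wins, pays 4, utility 27 - 4 = 23.
Since 23 > 0, bidding 4 is strictly better here, so truthful bidding is not dominant.

No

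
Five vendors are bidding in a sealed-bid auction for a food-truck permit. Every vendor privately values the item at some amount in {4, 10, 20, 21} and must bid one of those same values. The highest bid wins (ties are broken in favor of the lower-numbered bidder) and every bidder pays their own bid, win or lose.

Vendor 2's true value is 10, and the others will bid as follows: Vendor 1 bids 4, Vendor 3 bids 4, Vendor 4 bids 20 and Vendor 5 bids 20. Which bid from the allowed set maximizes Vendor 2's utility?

4

Bid 4: loses but pays 4, utility -4.
Bid 10: loses but pays 10, utility -10.
Bid 20: wins, pays 20, utility 10 - 20 = -10.
Bid 21: wins, pays 21, utility 10 - 21 = -11.
The best choice is 4 with utility -4.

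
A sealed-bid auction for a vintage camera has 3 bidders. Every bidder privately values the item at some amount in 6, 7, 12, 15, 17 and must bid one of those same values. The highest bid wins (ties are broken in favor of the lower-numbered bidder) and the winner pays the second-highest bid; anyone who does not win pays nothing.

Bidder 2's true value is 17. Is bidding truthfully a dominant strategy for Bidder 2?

Check each profile of the others' bids and compare truth against every alternative bid.
Others bid (15, 6): truth gives 2, best alternative gives 0.
Others bid (15, 7): truth gives 2, best alternative gives 0.
Others bid (15, 12): truth gives 2, best alternative gives 0.
Others bid (15, 15): truth gives 2, best alternative gives 0.
Others bid (6, 6): truth gives 11, best alternative gives 11.
Others bid (6, 7): truth gives 10, best alternative gives 10.
(Remaining 19 profiles checked similarly; truth is weakly best in each.)
In every case the truthful bid is at least as good as any alternative, so it is a dominant strategy.

Yes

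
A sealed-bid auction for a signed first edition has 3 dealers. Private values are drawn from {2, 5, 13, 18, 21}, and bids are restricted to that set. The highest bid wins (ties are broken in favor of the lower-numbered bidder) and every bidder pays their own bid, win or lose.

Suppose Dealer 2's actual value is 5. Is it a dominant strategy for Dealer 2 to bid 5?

Consider the case where Dealer 1 bids 2 and Dealer 3 bids 13.
Truthful bid 5: loses but pays 5, utility -5.
Bid 2 instead: loses but pays 2, utility -2.
Since -2 > -5, bidding 2 is strictly better here, so truthful bidding is not dominant.

No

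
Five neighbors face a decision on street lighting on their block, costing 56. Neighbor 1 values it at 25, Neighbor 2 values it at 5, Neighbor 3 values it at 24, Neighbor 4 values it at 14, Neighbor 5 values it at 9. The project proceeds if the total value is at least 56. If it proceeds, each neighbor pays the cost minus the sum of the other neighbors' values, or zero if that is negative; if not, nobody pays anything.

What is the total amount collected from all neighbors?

Total value 77 ≥ cost 56, so it is built.
Neighbor 1: others sum to 52; max(0, 56 - 52) = 4.
Neighbor 2: others sum to 72; max(0, 56 - 72) = 0.
Neighbor 3: others sum to 53; max(0, 56 - 53) = 3.
Neighbor 4: others sum to 63; max(0, 56 - 63) = 0.
Neighbor 5: others sum to 68; max(0, 56 - 68) = 0.
Total collected = 4 + 0 + 3 + 0 + 0 = 7.

7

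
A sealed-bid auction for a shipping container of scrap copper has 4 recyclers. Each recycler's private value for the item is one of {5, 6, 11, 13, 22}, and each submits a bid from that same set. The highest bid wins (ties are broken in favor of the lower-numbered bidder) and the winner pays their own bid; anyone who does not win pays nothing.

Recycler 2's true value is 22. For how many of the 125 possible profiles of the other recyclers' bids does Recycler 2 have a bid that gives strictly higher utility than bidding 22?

48

Others bid (5, 5, 5): truth gives 0; bid 6 gives 16 > 0. Violating.
Others bid (5, 5, 6): truth gives 0; bid 6 gives 16 > 0. Violating.
Others bid (5, 5, 11): truth gives 0; bid 11 gives 11 > 0. Violating.
Others bid (5, 5, 13): truth gives 0; bid 13 gives 9 > 0. Violating.
Others bid (5, 5, 22): truth gives 0; no alternative beats it.
Others bid (5, 6, 22): truth gives 0; no alternative beats it.
(Checking all 125 profiles: 48 have a profitable deviation, 77 do not.)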